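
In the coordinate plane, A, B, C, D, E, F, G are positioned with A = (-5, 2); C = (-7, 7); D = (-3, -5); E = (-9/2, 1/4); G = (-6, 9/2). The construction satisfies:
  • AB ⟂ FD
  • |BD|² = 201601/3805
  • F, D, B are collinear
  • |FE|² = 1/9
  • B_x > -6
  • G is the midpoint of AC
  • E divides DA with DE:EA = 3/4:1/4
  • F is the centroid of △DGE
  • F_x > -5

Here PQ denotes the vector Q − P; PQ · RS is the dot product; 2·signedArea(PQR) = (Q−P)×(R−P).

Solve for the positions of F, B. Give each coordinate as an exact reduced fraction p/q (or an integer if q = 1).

B = (-19497/3805, 7466/3805)
F = (-9/2, -1/12)

1. F_x = -9/2  [F is the centroid of △DGE]
2. F_y = -1/12  [F is the centroid of △DGE]
   → F = (-9/2, -1/12)
3. B_x = -19497/3805  [F, D, B are collinear ∩ AB ⟂ FD]
4. B_y = 7466/3805  [F, D, B are collinear ∩ AB ⟂ FD]
   → B = (-19497/3805, 7466/3805)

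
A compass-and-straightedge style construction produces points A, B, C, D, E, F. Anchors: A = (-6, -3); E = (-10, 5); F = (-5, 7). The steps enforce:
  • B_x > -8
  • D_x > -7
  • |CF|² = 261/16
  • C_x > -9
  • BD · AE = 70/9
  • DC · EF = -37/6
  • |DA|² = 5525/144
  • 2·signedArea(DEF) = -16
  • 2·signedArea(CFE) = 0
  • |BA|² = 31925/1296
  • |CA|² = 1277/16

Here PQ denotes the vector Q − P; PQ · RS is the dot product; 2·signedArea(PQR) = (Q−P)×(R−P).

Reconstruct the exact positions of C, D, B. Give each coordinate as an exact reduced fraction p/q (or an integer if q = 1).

B = (-271/36, 31/18)
C = (-35/4, 11/2)
D = (-79/12, 19/6)

1. C_x = -35/4  [line 2·x + -5·y + 45 = 0 ∩ |CA|² = 1277/16]
2. C_y = 11/2  [line 2·x + -5·y + 45 = 0 ∩ |CA|² = 1277/16]
   → C = (-35/4, 11/2)
3. D_x = -79/12  [DC · EF = -37/6 ∩ 2·signedArea(DEF) = -16]
4. D_y = 19/6  [DC · EF = -37/6 ∩ 2·signedArea(DEF) = -16]
   → D = (-79/12, 19/6)
5. B_x = -271/36  [line 4·x + -8·y + 395/9 = 0 ∩ |BA|² = 31925/1296]
6. B_y = 31/18  [line 4·x + -8·y + 395/9 = 0 ∩ |BA|² = 31925/1296]
   → B = (-271/36, 31/18)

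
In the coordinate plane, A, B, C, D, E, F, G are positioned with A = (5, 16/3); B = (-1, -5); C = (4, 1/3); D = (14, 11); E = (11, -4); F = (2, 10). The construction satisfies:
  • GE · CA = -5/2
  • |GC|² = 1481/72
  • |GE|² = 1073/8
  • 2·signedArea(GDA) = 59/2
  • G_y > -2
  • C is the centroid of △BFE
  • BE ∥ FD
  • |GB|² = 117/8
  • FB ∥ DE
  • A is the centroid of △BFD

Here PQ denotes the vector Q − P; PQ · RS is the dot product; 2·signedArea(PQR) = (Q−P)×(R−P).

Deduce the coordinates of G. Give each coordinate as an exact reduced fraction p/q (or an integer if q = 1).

1. G_x = -1/4  [GE · CA = -5/2 ∩ 2·signedArea(GDA) = 59/2]
2. G_y = -5/4  [GE · CA = -5/2 ∩ 2·signedArea(GDA) = 59/2]
   → G = (-1/4, -5/4)

G = (-1/4, -5/4)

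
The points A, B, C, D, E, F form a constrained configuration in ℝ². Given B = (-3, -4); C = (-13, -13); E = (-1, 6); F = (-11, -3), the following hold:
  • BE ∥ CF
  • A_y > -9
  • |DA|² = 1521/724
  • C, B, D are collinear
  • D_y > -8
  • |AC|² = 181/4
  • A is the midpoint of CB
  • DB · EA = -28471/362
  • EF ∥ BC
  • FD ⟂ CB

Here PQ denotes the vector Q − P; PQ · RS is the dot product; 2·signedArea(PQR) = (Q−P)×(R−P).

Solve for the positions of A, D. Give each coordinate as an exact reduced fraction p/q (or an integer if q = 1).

1. A_x = -8  [A is the midpoint of CB]
2. A_y = -17/2  [A is the midpoint of CB]
   → A = (-8, -17/2)
3. D_x = -1253/181  [C, B, D are collinear ∩ FD ⟂ CB]
4. D_y = -1363/181  [C, B, D are collinear ∩ FD ⟂ CB]
   → D = (-1253/181, -1363/181)

A = (-8, -17/2)
D = (-1253/181, -1363/181)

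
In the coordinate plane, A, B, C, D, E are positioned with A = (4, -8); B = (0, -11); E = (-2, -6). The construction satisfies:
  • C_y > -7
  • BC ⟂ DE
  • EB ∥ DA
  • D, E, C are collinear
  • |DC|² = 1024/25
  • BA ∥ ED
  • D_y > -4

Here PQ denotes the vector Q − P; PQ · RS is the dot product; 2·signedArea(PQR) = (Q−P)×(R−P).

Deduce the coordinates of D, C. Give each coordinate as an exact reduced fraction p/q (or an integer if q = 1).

C = (-78/25, -171/25)
D = (2, -3)

1. D_x = 2  [EB ∥ DA ∩ BA ∥ ED]
2. D_y = -3  [EB ∥ DA ∩ BA ∥ ED]
   → D = (2, -3)
3. C_x = -78/25  [D, E, C are collinear ∩ BC ⟂ DE]
4. C_y = -171/25  [D, E, C are collinear ∩ BC ⟂ DE]
   → C = (-78/25, -171/25)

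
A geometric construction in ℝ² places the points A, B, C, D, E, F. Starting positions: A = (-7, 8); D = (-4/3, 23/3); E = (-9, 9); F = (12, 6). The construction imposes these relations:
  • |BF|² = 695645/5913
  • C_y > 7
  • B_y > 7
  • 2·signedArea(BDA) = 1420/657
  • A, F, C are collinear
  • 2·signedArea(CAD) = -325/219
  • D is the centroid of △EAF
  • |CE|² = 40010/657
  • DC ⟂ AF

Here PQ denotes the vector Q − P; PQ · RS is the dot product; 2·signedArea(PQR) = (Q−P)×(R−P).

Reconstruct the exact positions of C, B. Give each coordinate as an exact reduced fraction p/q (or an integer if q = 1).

1. C_x = -298/219  [A, F, C are collinear ∩ DC ⟂ AF]
2. C_y = 1622/219  [A, F, C are collinear ∩ DC ⟂ AF]
   → C = (-298/219, 1622/219)
3. B_x = 797/657  [line -1/3·x + -17/3·y + 26831/657 = 0 ∩ |BF|² = 695645/5913]
4. B_y = 4688/657  [line -1/3·x + -17/3·y + 26831/657 = 0 ∩ |BF|² = 695645/5913]
   → B = (797/657, 4688/657)

B = (797/657, 4688/657)
C = (-298/219, 1622/219)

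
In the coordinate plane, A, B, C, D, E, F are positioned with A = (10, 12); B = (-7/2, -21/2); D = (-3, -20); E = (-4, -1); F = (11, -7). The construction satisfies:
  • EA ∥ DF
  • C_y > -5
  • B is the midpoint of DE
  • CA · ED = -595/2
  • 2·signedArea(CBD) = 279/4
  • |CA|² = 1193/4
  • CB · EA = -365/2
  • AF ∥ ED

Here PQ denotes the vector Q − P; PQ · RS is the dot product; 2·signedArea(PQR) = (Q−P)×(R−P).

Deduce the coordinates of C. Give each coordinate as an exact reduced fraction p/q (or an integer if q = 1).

C = (7/2, -4)

1. C_x = 7/2  [CB · EA = -365/2 ∩ CA · ED = -595/2]
2. C_y = -4  [CB · EA = -365/2 ∩ CA · ED = -595/2]
   → C = (7/2, -4)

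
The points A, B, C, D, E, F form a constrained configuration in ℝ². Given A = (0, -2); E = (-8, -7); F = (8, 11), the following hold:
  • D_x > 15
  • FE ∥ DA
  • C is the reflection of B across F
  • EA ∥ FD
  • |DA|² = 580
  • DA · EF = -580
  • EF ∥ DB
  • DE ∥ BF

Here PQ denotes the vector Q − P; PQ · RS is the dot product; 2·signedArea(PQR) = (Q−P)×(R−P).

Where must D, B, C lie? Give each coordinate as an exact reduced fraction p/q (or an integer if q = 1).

B = (32, 34)
C = (-16, -12)
D = (16, 16)

1. D_x = 16  [FE ∥ DA ∩ EA ∥ FD]
2. D_y = 16  [FE ∥ DA ∩ EA ∥ FD]
   → D = (16, 16)
3. B_x = 32  [DE ∥ BF ∩ EF ∥ DB]
4. B_y = 34  [DE ∥ BF ∩ EF ∥ DB]
   → B = (32, 34)
5. C_x = -16  [C is the reflection of B across F]
6. C_y = -12  [C is the reflection of B across F]
   → C = (-16, -12)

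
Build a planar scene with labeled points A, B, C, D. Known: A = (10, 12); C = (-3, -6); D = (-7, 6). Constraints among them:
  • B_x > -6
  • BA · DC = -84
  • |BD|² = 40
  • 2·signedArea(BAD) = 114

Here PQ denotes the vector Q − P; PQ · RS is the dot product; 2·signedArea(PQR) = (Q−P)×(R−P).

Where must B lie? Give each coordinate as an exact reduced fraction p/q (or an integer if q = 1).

B = (-5, 0)

1. B_x = -5  [BA · DC = -84 ∩ 2·signedArea(BAD) = 114]
2. B_y = 0  [BA · DC = -84 ∩ 2·signedArea(BAD) = 114]
   → B = (-5, 0)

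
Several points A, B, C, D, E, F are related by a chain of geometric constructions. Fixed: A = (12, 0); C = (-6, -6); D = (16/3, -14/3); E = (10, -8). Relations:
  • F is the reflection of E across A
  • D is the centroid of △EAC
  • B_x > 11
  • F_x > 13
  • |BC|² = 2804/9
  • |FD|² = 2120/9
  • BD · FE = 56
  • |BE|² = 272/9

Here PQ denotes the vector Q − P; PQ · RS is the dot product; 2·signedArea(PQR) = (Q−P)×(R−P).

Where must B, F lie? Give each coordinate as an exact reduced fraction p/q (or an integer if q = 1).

B = (34/3, -8/3)
F = (14, 8)

1. F_x = 14  [F is the reflection of E across A]
2. F_y = 8  [F is the reflection of E across A]
   → F = (14, 8)
3. B_x = 34/3  [line 4·x + 16·y + -8/3 = 0 ∩ |BC|² = 2804/9]
4. B_y = -8/3  [line 4·x + 16·y + -8/3 = 0 ∩ |BC|² = 2804/9]
   → B = (34/3, -8/3)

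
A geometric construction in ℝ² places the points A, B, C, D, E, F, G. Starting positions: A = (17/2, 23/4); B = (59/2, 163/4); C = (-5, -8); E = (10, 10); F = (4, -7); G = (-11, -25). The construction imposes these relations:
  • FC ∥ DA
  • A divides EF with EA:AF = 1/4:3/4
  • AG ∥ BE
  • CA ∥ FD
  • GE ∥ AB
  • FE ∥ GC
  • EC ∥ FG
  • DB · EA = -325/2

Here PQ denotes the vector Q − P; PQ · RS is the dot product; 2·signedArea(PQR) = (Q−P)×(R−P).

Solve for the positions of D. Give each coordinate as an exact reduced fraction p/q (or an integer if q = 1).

D = (35/2, 27/4)

1. D_x = 35/2  [FC ∥ DA ∩ CA ∥ FD]
2. D_y = 27/4  [FC ∥ DA ∩ CA ∥ FD]
   → D = (35/2, 27/4)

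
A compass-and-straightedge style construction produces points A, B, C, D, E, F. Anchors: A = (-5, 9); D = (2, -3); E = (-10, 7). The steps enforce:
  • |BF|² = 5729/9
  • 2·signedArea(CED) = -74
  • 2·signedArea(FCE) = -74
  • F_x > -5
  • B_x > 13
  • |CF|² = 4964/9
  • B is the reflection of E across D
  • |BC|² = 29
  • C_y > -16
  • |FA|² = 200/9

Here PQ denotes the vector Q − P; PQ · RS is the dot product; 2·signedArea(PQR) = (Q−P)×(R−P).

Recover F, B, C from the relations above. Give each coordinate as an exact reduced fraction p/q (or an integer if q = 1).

1. B_x = 14  [B is the reflection of E across D]
2. B_y = -13  [B is the reflection of E across D]
   → B = (14, -13)
3. C_x = 9  [line 10·x + 12·y + 90 = 0 ∩ |BC|² = 29]
4. C_y = -15  [line 10·x + 12·y + 90 = 0 ∩ |BC|² = 29]
   → C = (9, -15)
5. F_x = -13/3  [line -22·x + -19·y + -13 = 0 ∩ |FA|² = 200/9]
6. F_y = 13/3  [line -22·x + -19·y + -13 = 0 ∩ |FA|² = 200/9]
   → F = (-13/3, 13/3)

B = (14, -13)
C = (9, -15)
F = (-13/3, 13/3)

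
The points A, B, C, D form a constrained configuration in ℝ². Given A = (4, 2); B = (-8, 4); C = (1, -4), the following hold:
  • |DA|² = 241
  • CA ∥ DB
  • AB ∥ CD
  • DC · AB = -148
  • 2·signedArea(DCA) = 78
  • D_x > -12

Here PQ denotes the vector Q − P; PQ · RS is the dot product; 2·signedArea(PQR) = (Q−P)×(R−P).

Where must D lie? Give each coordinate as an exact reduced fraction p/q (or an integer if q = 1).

D = (-11, -2)

1. D_x = -11  [CA ∥ DB ∩ AB ∥ CD]
2. D_y = -2  [CA ∥ DB ∩ AB ∥ CD]
   → D = (-11, -2)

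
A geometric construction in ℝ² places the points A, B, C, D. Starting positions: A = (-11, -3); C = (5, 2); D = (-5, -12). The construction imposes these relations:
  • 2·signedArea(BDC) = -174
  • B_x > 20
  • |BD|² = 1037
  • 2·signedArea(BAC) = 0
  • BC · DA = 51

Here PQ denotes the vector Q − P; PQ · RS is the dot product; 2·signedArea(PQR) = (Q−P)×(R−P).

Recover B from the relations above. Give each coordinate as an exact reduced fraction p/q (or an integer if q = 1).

B = (21, 7)

1. B_x = 21  [2·signedArea(BAC) = 0 ∩ 2·signedArea(BDC) = -174]
2. B_y = 7  [2·signedArea(BAC) = 0 ∩ 2·signedArea(BDC) = -174]
   → B = (21, 7)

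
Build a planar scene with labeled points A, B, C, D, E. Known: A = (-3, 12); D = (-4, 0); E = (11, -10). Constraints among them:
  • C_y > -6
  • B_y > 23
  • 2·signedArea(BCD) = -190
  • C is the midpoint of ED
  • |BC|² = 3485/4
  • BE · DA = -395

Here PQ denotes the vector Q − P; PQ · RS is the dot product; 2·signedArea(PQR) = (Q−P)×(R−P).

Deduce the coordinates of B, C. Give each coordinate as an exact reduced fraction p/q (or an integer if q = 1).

B = (-2, 24)
C = (7/2, -5)

1. C_x = 7/2  [C is the midpoint of ED]
2. C_y = -5  [C is the midpoint of ED]
   → C = (7/2, -5)
3. B_x = -2  [BE · DA = -395 ∩ 2·signedArea(BCD) = -190]
4. B_y = 24  [BE · DA = -395 ∩ 2·signedArea(BCD) = -190]
   → B = (-2, 24)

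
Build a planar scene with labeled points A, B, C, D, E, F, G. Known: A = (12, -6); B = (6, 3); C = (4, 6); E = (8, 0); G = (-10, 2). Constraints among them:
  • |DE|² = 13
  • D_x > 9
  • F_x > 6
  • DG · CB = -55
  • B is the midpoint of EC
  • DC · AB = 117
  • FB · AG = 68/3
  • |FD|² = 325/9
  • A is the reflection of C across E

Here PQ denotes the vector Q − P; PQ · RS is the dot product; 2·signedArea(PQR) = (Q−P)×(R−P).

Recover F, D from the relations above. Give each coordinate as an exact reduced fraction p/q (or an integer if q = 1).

D = (10, -3)
F = (20/3, 2)

1. D_x = 10  [line 6·x + -9·y + -87 = 0 ∩ |DE|² = 13]
2. D_y = -3  [line 6·x + -9·y + -87 = 0 ∩ |DE|² = 13]
   → D = (10, -3)
3. F_x = 20/3  [line 22·x + -8·y + -392/3 = 0 ∩ |FD|² = 325/9]
4. F_y = 2  [line 22·x + -8·y + -392/3 = 0 ∩ |FD|² = 325/9]
   → F = (20/3, 2)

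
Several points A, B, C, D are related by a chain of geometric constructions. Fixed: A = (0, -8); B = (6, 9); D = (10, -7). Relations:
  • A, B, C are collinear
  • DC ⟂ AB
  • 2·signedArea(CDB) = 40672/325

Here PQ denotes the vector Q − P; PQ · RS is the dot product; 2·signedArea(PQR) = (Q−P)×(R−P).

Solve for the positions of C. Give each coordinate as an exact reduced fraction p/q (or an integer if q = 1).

C = (462/325, -1291/325)

1. C_x = 462/325  [A, B, C are collinear ∩ DC ⟂ AB]
2. C_y = -1291/325  [A, B, C are collinear ∩ DC ⟂ AB]
   → C = (462/325, -1291/325)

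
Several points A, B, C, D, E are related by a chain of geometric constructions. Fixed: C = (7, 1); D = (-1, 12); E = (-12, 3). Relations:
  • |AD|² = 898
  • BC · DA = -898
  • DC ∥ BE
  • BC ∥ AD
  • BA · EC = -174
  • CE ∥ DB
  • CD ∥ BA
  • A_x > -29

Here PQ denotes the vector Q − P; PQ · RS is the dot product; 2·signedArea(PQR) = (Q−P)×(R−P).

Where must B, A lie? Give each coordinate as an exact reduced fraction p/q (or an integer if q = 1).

1. B_x = -20  [DC ∥ BE ∩ CE ∥ DB]
2. B_y = 14  [DC ∥ BE ∩ CE ∥ DB]
   → B = (-20, 14)
3. A_x = -28  [BC ∥ AD ∩ CD ∥ BA]
4. A_y = 25  [BC ∥ AD ∩ CD ∥ BA]
   → A = (-28, 25)

A = (-28, 25)
B = (-20, 14)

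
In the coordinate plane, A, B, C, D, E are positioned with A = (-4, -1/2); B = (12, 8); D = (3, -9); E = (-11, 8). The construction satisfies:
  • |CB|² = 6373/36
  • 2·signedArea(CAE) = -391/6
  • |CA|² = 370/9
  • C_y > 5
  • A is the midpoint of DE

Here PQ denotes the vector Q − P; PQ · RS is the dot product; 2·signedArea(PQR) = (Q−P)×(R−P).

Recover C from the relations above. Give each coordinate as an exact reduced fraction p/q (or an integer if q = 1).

C = (-1, 31/6)

1. C_x = -1  [line -17/2·x + -7·y + 83/3 = 0 ∩ |CB|² = 6373/36]
2. C_y = 31/6  [line -17/2·x + -7·y + 83/3 = 0 ∩ |CB|² = 6373/36]
   → C = (-1, 31/6)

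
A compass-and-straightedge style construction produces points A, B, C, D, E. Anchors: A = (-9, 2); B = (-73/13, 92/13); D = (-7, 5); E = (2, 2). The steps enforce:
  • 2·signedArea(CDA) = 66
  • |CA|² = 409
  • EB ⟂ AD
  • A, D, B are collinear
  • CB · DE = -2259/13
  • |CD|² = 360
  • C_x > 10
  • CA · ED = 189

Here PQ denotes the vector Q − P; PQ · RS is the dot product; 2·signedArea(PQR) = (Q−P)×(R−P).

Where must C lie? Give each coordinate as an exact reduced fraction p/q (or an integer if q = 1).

1. C_x = 11  [2·signedArea(CDA) = 66 ∩ CB · DE = -2259/13]
2. C_y = -1  [2·signedArea(CDA) = 66 ∩ CB · DE = -2259/13]
   → C = (11, -1)

C = (11, -1)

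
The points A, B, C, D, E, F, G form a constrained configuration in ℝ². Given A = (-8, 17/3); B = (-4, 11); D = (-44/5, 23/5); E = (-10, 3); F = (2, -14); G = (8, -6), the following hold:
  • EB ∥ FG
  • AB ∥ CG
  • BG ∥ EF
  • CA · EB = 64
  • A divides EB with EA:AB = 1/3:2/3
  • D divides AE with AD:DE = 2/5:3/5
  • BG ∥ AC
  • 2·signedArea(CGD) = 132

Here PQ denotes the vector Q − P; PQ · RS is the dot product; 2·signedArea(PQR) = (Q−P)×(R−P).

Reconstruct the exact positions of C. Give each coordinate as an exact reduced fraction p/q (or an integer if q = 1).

1. C_x = 4  [AB ∥ CG ∩ BG ∥ AC]
2. C_y = -34/3  [AB ∥ CG ∩ BG ∥ AC]
   → C = (4, -34/3)

C = (4, -34/3)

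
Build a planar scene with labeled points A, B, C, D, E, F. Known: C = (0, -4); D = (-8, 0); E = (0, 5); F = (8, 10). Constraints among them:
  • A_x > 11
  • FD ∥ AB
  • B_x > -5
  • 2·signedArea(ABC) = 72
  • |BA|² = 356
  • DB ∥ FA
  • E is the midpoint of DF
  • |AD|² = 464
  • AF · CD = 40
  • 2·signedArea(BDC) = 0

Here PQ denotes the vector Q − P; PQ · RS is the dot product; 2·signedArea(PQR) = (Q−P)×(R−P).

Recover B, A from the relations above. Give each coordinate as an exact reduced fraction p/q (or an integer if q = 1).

1. A_x = 12  [line 8·x + -4·y + -64 = 0 ∩ |AD|² = 464]
2. A_y = 8  [line 8·x + -4·y + -64 = 0 ∩ |AD|² = 464]
   → A = (12, 8)
3. B_x = -4  [2·signedArea(BDC) = 0 ∩ FD ∥ AB]
4. B_y = -2  [2·signedArea(BDC) = 0 ∩ FD ∥ AB]
   → B = (-4, -2)

A = (12, 8)
B = (-4, -2)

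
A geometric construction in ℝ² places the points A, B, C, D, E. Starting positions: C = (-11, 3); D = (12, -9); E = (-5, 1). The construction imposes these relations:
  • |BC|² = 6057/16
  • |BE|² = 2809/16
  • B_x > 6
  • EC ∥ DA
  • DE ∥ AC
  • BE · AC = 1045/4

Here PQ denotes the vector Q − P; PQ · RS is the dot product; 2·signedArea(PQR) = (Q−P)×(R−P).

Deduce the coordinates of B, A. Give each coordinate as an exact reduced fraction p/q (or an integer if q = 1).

A = (6, -7)
B = (25/4, -6)

1. A_x = 6  [DE ∥ AC ∩ EC ∥ DA]
2. A_y = -7  [DE ∥ AC ∩ EC ∥ DA]
   → A = (6, -7)
3. B_x = 25/4  [line 17·x + -10·y + -665/4 = 0 ∩ |BC|² = 6057/16]
4. B_y = -6  [line 17·x + -10·y + -665/4 = 0 ∩ |BC|² = 6057/16]
   → B = (25/4, -6)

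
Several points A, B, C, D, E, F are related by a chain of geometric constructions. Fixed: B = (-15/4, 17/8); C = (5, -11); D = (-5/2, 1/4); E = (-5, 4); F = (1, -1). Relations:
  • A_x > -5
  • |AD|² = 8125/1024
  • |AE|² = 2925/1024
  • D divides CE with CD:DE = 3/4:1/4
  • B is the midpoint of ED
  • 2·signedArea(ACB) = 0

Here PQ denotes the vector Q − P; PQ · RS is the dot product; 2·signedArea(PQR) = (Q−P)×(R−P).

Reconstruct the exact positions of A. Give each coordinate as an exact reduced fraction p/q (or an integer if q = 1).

A = (-65/16, 83/32)

1. A_x = -65/16  [line -105/8·x + -35/4·y + -245/8 = 0 ∩ |AE|² = 2925/1024]
2. A_y = 83/32  [line -105/8·x + -35/4·y + -245/8 = 0 ∩ |AE|² = 2925/1024]
   → A = (-65/16, 83/32)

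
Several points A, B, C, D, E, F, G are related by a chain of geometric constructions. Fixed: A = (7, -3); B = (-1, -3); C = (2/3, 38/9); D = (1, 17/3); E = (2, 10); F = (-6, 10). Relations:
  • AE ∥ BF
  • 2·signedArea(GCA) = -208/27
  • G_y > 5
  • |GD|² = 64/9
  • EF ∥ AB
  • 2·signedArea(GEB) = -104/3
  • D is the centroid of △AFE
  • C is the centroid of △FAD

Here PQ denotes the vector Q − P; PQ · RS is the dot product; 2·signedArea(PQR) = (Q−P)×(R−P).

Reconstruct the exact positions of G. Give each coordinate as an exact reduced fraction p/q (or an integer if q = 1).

G = (-5/3, 17/3)

1. G_x = -5/3  [2·signedArea(GEB) = -104/3 ∩ 2·signedArea(GCA) = -208/27]
2. G_y = 17/3  [2·signedArea(GEB) = -104/3 ∩ 2·signedArea(GCA) = -208/27]
   → G = (-5/3, 17/3)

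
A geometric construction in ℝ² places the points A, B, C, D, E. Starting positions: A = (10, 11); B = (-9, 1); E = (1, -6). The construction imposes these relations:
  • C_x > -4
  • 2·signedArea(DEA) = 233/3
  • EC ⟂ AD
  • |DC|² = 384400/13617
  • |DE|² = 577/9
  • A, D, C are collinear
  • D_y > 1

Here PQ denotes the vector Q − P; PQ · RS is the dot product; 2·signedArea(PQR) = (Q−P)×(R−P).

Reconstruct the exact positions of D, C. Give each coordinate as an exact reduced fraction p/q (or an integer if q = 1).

C = (-4778/1513, -2554/1513)
D = (2/3, 2)

1. D_x = 2/3  [line -17·x + 9·y + -20/3 = 0 ∩ |DE|² = 577/9]
2. D_y = 2  [line -17·x + 9·y + -20/3 = 0 ∩ |DE|² = 577/9]
   → D = (2/3, 2)
3. C_x = -4778/1513  [A, D, C are collinear ∩ EC ⟂ AD]
4. C_y = -2554/1513  [A, D, C are collinear ∩ EC ⟂ AD]
   → C = (-4778/1513, -2554/1513)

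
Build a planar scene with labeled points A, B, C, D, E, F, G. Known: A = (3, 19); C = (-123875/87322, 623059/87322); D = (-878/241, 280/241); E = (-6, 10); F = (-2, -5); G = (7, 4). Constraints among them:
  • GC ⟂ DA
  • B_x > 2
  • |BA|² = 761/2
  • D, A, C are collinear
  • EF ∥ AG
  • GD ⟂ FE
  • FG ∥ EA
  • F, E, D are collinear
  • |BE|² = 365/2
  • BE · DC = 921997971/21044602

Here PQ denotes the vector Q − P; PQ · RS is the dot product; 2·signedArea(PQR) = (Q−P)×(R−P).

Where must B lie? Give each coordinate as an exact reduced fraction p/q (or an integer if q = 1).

1. B_x = 5/2  [line -46814841/21044602·x + -125707059/21044602·y + 54183573/21044602 = 0 ∩ |BE|² = 365/2]
2. B_y = -1/2  [line -46814841/21044602·x + -125707059/21044602·y + 54183573/21044602 = 0 ∩ |BE|² = 365/2]
   → B = (5/2, -1/2)

B = (5/2, -1/2)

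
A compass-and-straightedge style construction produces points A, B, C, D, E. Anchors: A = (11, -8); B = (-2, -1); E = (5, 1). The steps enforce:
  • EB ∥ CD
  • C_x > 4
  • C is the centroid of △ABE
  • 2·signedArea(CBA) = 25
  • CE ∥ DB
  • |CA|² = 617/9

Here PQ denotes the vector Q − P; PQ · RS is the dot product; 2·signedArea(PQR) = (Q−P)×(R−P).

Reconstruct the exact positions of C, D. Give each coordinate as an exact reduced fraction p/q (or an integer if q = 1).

C = (14/3, -8/3)
D = (-7/3, -14/3)

1. C_x = 14/3  [C is the centroid of △ABE]
2. C_y = -8/3  [C is the centroid of △ABE]
   → C = (14/3, -8/3)
3. D_x = -7/3  [CE ∥ DB ∩ EB ∥ CD]
4. D_y = -14/3  [CE ∥ DB ∩ EB ∥ CD]
   → D = (-7/3, -14/3)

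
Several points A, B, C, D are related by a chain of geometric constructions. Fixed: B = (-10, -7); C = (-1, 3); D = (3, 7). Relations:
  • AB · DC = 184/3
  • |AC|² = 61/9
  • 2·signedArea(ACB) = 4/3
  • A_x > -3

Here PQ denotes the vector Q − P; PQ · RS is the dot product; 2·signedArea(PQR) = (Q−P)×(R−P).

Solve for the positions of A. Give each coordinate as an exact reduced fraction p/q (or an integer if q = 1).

1. A_x = -8/3  [AB · DC = 184/3 ∩ 2·signedArea(ACB) = 4/3]
2. A_y = 1  [AB · DC = 184/3 ∩ 2·signedArea(ACB) = 4/3]
   → A = (-8/3, 1)

A = (-8/3, 1)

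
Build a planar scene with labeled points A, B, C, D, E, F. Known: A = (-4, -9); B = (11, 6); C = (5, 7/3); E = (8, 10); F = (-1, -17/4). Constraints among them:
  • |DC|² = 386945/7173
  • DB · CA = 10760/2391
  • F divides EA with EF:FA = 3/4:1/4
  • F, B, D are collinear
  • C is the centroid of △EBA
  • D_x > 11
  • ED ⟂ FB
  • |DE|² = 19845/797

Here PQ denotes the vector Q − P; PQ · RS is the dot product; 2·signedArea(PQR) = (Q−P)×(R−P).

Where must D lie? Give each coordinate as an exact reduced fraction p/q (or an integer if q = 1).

1. D_x = 8959/797  [F, B, D are collinear ∩ ED ⟂ FB]
2. D_y = 4946/797  [F, B, D are collinear ∩ ED ⟂ FB]
   → D = (8959/797, 4946/797)

D = (8959/797, 4946/797)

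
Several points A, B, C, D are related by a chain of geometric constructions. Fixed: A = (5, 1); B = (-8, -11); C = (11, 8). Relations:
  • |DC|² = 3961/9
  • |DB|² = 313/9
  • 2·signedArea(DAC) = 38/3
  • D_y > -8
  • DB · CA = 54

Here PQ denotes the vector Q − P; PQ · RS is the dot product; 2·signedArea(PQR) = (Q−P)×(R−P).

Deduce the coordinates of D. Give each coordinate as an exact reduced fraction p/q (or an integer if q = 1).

D = (-11/3, -7)

1. D_x = -11/3  [DB · CA = 54 ∩ 2·signedArea(DAC) = 38/3]
2. D_y = -7  [DB · CA = 54 ∩ 2·signedArea(DAC) = 38/3]
   → D = (-11/3, -7)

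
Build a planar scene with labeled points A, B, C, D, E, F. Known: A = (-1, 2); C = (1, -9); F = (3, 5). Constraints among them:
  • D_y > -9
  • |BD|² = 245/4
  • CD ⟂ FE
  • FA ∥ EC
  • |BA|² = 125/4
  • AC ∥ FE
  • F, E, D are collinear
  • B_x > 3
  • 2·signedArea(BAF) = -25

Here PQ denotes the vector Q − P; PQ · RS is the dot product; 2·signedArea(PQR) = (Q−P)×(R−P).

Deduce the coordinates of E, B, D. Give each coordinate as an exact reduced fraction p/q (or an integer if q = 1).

B = (4, -1/2)
D = (27/5, -41/5)
E = (5, -6)

1. E_x = 5  [FA ∥ EC ∩ AC ∥ FE]
2. E_y = -6  [FA ∥ EC ∩ AC ∥ FE]
   → E = (5, -6)
3. B_x = 4  [line -3·x + 4·y + 14 = 0 ∩ |BA|² = 125/4]
4. B_y = -1/2  [line -3·x + 4·y + 14 = 0 ∩ |BA|² = 125/4]
   → B = (4, -1/2)
5. D_x = 27/5  [F, E, D are collinear ∩ CD ⟂ FE]
6. D_y = -41/5  [F, E, D are collinear ∩ CD ⟂ FE]
   → D = (27/5, -41/5)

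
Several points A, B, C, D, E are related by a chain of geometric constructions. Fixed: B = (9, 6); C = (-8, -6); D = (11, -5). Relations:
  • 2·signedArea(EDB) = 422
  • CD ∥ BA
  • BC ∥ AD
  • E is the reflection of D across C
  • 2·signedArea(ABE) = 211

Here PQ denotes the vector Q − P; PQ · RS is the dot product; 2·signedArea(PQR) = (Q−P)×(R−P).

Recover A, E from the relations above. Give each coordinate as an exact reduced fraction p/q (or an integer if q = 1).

A = (28, 7)
E = (-27, -7)

1. A_x = 28  [BC ∥ AD ∩ CD ∥ BA]
2. A_y = 7  [BC ∥ AD ∩ CD ∥ BA]
   → A = (28, 7)
3. E_x = -27  [E is the reflection of D across C]
4. E_y = -7  [E is the reflection of D across C]
   → E = (-27, -7)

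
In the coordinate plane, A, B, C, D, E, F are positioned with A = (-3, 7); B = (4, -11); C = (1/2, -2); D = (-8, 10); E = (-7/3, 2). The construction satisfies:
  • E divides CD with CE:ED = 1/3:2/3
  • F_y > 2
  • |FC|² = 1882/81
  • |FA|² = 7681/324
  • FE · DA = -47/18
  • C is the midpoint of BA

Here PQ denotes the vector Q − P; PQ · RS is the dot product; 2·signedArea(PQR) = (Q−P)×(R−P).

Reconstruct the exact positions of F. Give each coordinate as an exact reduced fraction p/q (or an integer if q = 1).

F = (-29/18, 7/3)

1. F_x = -29/18  [line -5·x + 3·y + -271/18 = 0 ∩ |FC|² = 1882/81]
2. F_y = 7/3  [line -5·x + 3·y + -271/18 = 0 ∩ |FC|² = 1882/81]
   → F = (-29/18, 7/3)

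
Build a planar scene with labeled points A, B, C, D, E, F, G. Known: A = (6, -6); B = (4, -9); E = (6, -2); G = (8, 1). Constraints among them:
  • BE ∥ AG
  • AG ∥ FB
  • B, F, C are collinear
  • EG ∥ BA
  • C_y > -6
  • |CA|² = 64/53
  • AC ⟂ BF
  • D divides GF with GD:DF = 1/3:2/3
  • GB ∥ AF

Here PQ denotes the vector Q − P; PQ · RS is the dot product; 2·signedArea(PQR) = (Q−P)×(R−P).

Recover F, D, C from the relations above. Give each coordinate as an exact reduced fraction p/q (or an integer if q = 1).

1. F_x = 2  [AG ∥ FB ∩ GB ∥ AF]
2. F_y = -16  [AG ∥ FB ∩ GB ∥ AF]
   → F = (2, -16)
3. D_x = 6  [D divides GF with GD:DF = 1/3:2/3]
4. D_y = -14/3  [D divides GF with GD:DF = 1/3:2/3]
   → D = (6, -14/3)
5. C_x = 262/53  [B, F, C are collinear ∩ AC ⟂ BF]
6. C_y = -302/53  [B, F, C are collinear ∩ AC ⟂ BF]
   → C = (262/53, -302/53)

C = (262/53, -302/53)
D = (6, -14/3)
F = (2, -16)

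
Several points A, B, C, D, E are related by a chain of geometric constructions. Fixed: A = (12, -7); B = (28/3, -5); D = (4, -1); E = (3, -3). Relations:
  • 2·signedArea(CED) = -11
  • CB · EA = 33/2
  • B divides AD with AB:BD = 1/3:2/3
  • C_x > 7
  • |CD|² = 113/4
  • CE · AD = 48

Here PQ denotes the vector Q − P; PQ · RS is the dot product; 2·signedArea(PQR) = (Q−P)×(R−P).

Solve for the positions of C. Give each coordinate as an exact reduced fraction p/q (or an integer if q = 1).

1. C_x = 15/2  [2·signedArea(CED) = -11 ∩ CB · EA = 33/2]
2. C_y = -5  [2·signedArea(CED) = -11 ∩ CB · EA = 33/2]
   → C = (15/2, -5)

C = (15/2, -5)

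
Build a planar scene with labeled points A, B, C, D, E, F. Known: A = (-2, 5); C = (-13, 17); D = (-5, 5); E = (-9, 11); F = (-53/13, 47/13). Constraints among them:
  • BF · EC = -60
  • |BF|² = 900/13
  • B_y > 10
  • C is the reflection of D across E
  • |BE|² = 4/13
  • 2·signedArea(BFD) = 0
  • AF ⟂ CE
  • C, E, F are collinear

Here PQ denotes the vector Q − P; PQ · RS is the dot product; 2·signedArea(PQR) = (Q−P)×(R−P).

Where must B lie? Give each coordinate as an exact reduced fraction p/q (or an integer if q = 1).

B = (-113/13, 137/13)

1. B_x = -113/13  [2·signedArea(BFD) = 0 ∩ BF · EC = -60]
2. B_y = 137/13  [2·signedArea(BFD) = 0 ∩ BF · EC = -60]
   → B = (-113/13, 137/13)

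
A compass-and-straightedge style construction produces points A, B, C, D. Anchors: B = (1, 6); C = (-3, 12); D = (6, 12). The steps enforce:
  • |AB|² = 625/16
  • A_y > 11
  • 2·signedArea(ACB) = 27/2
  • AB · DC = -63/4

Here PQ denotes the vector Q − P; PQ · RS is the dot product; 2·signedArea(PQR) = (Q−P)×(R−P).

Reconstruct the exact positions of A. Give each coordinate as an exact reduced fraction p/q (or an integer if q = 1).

1. A_x = -3/4  [AB · DC = -63/4 ∩ 2·signedArea(ACB) = 27/2]
2. A_y = 12  [AB · DC = -63/4 ∩ 2·signedArea(ACB) = 27/2]
   → A = (-3/4, 12)

A = (-3/4, 12)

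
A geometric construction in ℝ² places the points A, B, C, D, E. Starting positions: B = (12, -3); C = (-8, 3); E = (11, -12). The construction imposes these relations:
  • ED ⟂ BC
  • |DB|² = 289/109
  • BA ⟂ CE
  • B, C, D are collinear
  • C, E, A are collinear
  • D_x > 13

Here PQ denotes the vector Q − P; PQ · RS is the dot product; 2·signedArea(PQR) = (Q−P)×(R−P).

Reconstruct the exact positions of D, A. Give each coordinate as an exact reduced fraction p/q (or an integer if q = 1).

A = (2121/293, -2646/293)
D = (1478/109, -378/109)

1. D_x = 1478/109  [B, C, D are collinear ∩ ED ⟂ BC]
2. D_y = -378/109  [B, C, D are collinear ∩ ED ⟂ BC]
   → D = (1478/109, -378/109)
3. A_x = 2121/293  [C, E, A are collinear ∩ BA ⟂ CE]
4. A_y = -2646/293  [C, E, A are collinear ∩ BA ⟂ CE]
   → A = (2121/293, -2646/293)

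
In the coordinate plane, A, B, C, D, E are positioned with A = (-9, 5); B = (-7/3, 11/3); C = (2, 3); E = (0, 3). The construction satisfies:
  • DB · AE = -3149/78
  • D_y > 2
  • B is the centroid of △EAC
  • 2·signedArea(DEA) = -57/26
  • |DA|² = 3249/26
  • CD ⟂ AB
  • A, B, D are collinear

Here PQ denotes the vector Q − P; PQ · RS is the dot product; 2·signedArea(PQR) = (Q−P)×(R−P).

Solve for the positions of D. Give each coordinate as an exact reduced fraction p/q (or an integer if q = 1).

1. D_x = 51/26  [A, B, D are collinear ∩ CD ⟂ AB]
2. D_y = 73/26  [A, B, D are collinear ∩ CD ⟂ AB]
   → D = (51/26, 73/26)

D = (51/26, 73/26)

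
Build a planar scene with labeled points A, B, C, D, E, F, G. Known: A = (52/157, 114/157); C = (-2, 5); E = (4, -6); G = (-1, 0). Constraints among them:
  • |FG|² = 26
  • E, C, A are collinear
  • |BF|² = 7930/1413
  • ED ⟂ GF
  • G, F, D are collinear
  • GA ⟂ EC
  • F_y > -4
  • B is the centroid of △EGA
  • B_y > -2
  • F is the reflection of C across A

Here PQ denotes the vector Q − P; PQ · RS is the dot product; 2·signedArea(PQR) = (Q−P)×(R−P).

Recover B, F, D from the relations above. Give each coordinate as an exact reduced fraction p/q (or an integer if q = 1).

1. B_x = 523/471  [B is the centroid of △EGA]
2. B_y = -276/157  [B is the centroid of △EGA]
   → B = (523/471, -276/157)
3. F_x = 418/157  [F is the reflection of C across A]
4. F_y = -557/157  [F is the reflection of C across A]
   → F = (418/157, -557/157)
5. D_x = 2933901/640874  [G, F, D are collinear ∩ ED ⟂ GF]
6. D_y = -3462869/640874  [G, F, D are collinear ∩ ED ⟂ GF]
   → D = (2933901/640874, -3462869/640874)

B = (523/471, -276/157)
D = (2933901/640874, -3462869/640874)
F = (418/157, -557/157)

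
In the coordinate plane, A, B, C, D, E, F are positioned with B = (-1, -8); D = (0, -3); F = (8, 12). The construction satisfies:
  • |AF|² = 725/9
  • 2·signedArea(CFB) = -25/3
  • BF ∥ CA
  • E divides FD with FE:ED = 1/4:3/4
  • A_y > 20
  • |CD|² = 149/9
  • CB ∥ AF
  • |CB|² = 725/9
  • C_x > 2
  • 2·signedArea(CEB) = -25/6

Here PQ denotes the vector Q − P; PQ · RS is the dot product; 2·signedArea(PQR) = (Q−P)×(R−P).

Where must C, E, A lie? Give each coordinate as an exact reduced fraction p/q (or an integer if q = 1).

A = (34/3, 61/3)
C = (7/3, 1/3)
E = (6, 33/4)

1. C_x = 7/3  [line 20·x + -9·y + -131/3 = 0 ∩ |CD|² = 149/9]
2. C_y = 1/3  [line 20·x + -9·y + -131/3 = 0 ∩ |CD|² = 149/9]
   → C = (7/3, 1/3)
3. E_x = 6  [2·signedArea(CEB) = -25/6 ∩ E divides FD with FE:ED = 1/4:3/4]
4. E_y = 33/4  [2·signedArea(CEB) = -25/6 ∩ E divides FD with FE:ED = 1/4:3/4]
   → E = (6, 33/4)
5. A_x = 34/3  [CB ∥ AF ∩ BF ∥ CA]
6. A_y = 61/3  [CB ∥ AF ∩ BF ∥ CA]
   → A = (34/3, 61/3)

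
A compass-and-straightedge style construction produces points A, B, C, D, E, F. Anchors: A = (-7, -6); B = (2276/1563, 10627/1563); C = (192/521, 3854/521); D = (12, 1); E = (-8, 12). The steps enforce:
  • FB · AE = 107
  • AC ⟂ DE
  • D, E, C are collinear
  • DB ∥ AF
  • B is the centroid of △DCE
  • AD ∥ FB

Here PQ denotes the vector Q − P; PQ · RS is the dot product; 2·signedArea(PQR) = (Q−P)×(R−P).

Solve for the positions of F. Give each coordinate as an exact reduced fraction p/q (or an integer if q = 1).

1. F_x = -27421/1563  [AD ∥ FB ∩ DB ∥ AF]
2. F_y = -314/1563  [AD ∥ FB ∩ DB ∥ AF]
   → F = (-27421/1563, -314/1563)

F = (-27421/1563, -314/1563)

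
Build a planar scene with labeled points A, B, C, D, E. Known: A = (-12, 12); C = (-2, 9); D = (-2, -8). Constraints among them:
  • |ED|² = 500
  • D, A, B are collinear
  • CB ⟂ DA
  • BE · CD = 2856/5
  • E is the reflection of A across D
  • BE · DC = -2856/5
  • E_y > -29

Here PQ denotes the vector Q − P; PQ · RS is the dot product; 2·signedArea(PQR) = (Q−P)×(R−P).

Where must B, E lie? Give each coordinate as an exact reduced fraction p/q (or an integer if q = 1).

1. B_x = -44/5  [D, A, B are collinear ∩ CB ⟂ DA]
2. B_y = 28/5  [D, A, B are collinear ∩ CB ⟂ DA]
   → B = (-44/5, 28/5)
3. E_x = 8  [E is the reflection of A across D]
4. E_y = -28  [E is the reflection of A across D]
   → E = (8, -28)

B = (-44/5, 28/5)
E = (8, -28)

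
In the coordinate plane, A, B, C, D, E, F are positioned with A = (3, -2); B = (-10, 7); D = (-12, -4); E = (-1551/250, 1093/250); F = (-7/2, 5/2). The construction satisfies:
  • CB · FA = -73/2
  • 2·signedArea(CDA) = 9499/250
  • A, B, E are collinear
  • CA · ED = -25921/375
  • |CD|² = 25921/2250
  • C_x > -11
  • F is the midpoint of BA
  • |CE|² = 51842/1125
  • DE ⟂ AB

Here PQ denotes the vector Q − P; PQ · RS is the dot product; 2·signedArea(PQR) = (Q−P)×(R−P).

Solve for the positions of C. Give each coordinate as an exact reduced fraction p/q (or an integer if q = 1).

C = (-2517/250, -907/750)

1. C_x = -2517/250  [CA · ED = -25921/375 ∩ 2·signedArea(CDA) = 9499/250]
2. C_y = -907/750  [CA · ED = -25921/375 ∩ 2·signedArea(CDA) = 9499/250]
   → C = (-2517/250, -907/750)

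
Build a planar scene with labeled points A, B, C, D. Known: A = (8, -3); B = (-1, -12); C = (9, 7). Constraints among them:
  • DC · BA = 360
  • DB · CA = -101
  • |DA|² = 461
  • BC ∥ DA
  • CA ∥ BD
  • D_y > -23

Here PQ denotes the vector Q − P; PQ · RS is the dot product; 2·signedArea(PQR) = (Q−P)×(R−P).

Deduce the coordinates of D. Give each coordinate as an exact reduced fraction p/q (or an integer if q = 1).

D = (-2, -22)

1. D_x = -2  [BC ∥ DA ∩ CA ∥ BD]
2. D_y = -22  [BC ∥ DA ∩ CA ∥ BD]
   → D = (-2, -22)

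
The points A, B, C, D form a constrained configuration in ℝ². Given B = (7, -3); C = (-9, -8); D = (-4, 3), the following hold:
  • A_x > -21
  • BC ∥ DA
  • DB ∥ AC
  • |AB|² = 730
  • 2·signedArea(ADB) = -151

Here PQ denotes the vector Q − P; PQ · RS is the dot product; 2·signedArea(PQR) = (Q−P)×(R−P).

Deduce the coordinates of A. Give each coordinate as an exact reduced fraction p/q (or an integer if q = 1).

1. A_x = -20  [DB ∥ AC ∩ BC ∥ DA]
2. A_y = -2  [DB ∥ AC ∩ BC ∥ DA]
   → A = (-20, -2)

A = (-20, -2)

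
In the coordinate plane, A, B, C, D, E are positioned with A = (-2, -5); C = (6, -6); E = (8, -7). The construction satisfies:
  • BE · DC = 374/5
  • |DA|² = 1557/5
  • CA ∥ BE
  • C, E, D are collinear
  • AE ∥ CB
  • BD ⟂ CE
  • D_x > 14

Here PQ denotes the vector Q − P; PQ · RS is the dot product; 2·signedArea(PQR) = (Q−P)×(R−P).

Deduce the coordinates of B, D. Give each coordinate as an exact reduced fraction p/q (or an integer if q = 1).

1. B_x = 16  [CA ∥ BE ∩ AE ∥ CB]
2. B_y = -8  [CA ∥ BE ∩ AE ∥ CB]
   → B = (16, -8)
3. D_x = 74/5  [C, E, D are collinear ∩ BD ⟂ CE]
4. D_y = -52/5  [C, E, D are collinear ∩ BD ⟂ CE]
   → D = (74/5, -52/5)

B = (16, -8)
D = (74/5, -52/5)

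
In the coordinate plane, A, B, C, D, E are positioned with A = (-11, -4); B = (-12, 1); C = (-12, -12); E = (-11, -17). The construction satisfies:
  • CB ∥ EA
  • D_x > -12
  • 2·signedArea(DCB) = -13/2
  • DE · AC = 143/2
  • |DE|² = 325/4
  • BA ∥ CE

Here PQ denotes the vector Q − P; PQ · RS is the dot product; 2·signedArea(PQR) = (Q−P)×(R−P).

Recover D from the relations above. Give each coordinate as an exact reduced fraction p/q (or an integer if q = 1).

1. D_x = -23/2  [2·signedArea(DCB) = -13/2 ∩ DE · AC = 143/2]
2. D_y = -8  [2·signedArea(DCB) = -13/2 ∩ DE · AC = 143/2]
   → D = (-23/2, -8)

D = (-23/2, -8)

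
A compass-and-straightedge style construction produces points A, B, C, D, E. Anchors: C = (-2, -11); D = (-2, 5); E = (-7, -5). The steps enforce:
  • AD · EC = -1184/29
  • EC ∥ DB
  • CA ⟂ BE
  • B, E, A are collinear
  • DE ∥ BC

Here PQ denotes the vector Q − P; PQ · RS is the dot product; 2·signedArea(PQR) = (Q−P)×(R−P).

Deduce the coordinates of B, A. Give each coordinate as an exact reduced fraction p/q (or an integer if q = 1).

A = (-138/29, -119/29)
B = (3, -1)

1. B_x = 3  [DE ∥ BC ∩ EC ∥ DB]
2. B_y = -1  [DE ∥ BC ∩ EC ∥ DB]
   → B = (3, -1)
3. A_x = -138/29  [B, E, A are collinear ∩ CA ⟂ BE]
4. A_y = -119/29  [B, E, A are collinear ∩ CA ⟂ BE]
   → A = (-138/29, -119/29)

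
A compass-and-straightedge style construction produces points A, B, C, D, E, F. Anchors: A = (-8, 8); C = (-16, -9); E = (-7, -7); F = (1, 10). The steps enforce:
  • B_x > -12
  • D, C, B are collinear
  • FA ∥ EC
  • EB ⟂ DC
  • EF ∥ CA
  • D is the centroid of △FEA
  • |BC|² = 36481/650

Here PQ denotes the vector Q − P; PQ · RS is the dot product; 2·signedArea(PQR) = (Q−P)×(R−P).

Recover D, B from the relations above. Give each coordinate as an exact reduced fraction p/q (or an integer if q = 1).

1. D_x = -14/3  [D is the centroid of △FEA]
2. D_y = 11/3  [D is the centroid of △FEA]
   → D = (-14/3, 11/3)
3. B_x = -7153/650  [D, C, B are collinear ∩ EB ⟂ DC]
4. B_y = -2221/650  [D, C, B are collinear ∩ EB ⟂ DC]
   → B = (-7153/650, -2221/650)

B = (-7153/650, -2221/650)
D = (-14/3, 11/3)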